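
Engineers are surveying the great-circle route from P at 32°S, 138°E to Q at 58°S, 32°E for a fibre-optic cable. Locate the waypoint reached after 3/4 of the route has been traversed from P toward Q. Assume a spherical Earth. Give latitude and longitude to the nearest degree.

From cos δ = sin φ₁ sin φ₂ + cos φ₁ cos φ₂ cos Δλ, the central angle is δ ≈ 1.239 rad (71.0°).
Interpolate at f = 3/4 with slerp weights a = sin((1−f)δ)/sin δ ≈ 0.322, b = sin(fδ)/sin δ ≈ 0.847.
p = a·p₁ + b·p₂ ≈ (0.178, 0.421, -0.890); φ = arcsin(p_z) ≈ -62.81°, λ = atan2(p_y, p_x) ≈ 67.12°.

≈ 63°S, 67°E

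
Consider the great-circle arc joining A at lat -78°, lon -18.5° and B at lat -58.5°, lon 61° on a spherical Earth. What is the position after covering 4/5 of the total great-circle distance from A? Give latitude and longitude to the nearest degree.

From cos δ = sin φ₁ sin φ₂ + cos φ₁ cos φ₂ cos Δλ, the central angle is δ ≈ 0.548 rad (31.4°).
Interpolate at f = 4/5 with slerp weights a = sin((1−f)δ)/sin δ ≈ 0.210, b = sin(fδ)/sin δ ≈ 0.815.
p = a·p₁ + b·p₂ ≈ (0.248, 0.358, -0.900); φ = arcsin(p_z) ≈ -64.16°, λ = atan2(p_y, p_x) ≈ 55.35°.

≈ lat -64°, lon 55°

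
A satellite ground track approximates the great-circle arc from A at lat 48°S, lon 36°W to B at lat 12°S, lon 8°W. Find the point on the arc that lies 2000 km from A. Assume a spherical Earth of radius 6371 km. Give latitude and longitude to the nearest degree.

From cos δ = sin φ₁ sin φ₂ + cos φ₁ cos φ₂ cos Δλ, the central angle is δ ≈ 0.749 rad (42.9°). The total great-circle distance is δ·R ≈ 0.749 × 6371 ≈ 4772 km, so the target fraction is f = 2000/4772 ≈ 0.419.
Interpolate at f ≈ 0.419 with slerp weights a = sin((1−f)δ)/sin δ ≈ 0.619, b = sin(fδ)/sin δ ≈ 0.454.
p = a·p₁ + b·p₂ ≈ (0.774, -0.305, -0.554); φ = arcsin(p_z) ≈ -33.66°, λ = atan2(p_y, p_x) ≈ -21.51°.

≈ lat 34°S, lon 22°W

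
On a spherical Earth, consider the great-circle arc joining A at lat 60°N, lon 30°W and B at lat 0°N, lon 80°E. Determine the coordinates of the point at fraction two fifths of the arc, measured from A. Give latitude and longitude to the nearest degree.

≈ lat 50°N, lon 41°E

Write both endpoints as unit vectors p₁, p₂ with components (cos φ cos λ, cos φ sin λ, sin φ).
The central angle between the endpoints is δ = arccos(p₁·p₂) ≈ 1.743 rad (99.8°).
Interpolate at f = 2/5 with slerp weights a = sin((1−f)δ)/sin δ ≈ 0.878, b = sin(fδ)/sin δ ≈ 0.652.
p = a·p₁ + b·p₂ ≈ (0.493, 0.422, 0.761); φ = arcsin(p_z) ≈ 49.51°, λ = atan2(p_y, p_x) ≈ 40.55°.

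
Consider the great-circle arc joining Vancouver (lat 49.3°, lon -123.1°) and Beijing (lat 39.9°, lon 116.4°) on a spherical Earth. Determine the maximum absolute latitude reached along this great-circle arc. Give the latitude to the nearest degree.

The great circle lies in the plane with unit normal n̂ = (p₁ × p₂)/|p₁ × p₂|.
Here n̂_z ≈ -0.443; the vertex latitude is φ_max = arccos|n̂_z| ≈ 63.7°.

≈ 64°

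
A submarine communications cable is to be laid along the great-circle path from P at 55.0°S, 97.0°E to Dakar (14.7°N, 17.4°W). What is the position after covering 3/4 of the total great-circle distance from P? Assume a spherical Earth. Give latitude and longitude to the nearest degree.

From cos δ = sin φ₁ sin φ₂ + cos φ₁ cos φ₂ cos Δλ, the central angle is δ ≈ 2.023 rad (115.9°).
Interpolate at f = 3/4 with slerp weights a = sin((1−f)δ)/sin δ ≈ 0.539, b = sin(fδ)/sin δ ≈ 1.110.
p = a·p₁ + b·p₂ ≈ (0.987, -0.014, -0.160); φ = arcsin(p_z) ≈ -9.18°, λ = atan2(p_y, p_x) ≈ -0.84°.

≈ 9°S, 1°W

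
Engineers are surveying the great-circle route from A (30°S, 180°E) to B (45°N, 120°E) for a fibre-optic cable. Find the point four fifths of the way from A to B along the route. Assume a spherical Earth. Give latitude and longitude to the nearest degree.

≈ (31°N, 136°E)

Convert each endpoint to a unit vector on the sphere (x = cos φ cos λ, y = cos φ sin λ, z = sin φ).
The central angle between the endpoints is δ = arccos(p₁·p₂) ≈ 1.618 rad (92.7°).
Interpolate at f = 4/5 with slerp weights a = sin((1−f)δ)/sin δ ≈ 0.318, b = sin(fδ)/sin δ ≈ 0.963.
p = a·p₁ + b·p₂ ≈ (-0.616, 0.590, 0.522); φ = arcsin(p_z) ≈ 31.46°, λ = atan2(p_y, p_x) ≈ 136.26°.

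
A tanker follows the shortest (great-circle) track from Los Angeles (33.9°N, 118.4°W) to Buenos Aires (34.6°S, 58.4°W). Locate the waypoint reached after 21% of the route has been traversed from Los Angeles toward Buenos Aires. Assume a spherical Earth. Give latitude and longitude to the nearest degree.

Convert each endpoint to a unit vector on the sphere (x = cos φ cos λ, y = cos φ sin λ, z = sin φ).
The central angle between the endpoints is δ = arccos(p₁·p₂) ≈ 1.546 rad (88.6°).
Interpolate at f = 0.21 with slerp weights a = sin((1−f)δ)/sin δ ≈ 0.940, b = sin(fδ)/sin δ ≈ 0.319.
p = a·p₁ + b·p₂ ≈ (-0.233, -0.910, 0.343); φ = arcsin(p_z) ≈ 20.06°, λ = atan2(p_y, p_x) ≈ -104.39°.

≈ 20°N, 104°W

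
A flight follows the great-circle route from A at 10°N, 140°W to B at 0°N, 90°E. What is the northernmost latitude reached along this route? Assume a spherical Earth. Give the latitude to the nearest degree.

The great circle lies in the plane with unit normal n̂ = (p₁ × p₂)/|p₁ × p₂|.
Here n̂_z ≈ -0.975; the vertex latitude is φ_max = arccos|n̂_z| ≈ 13.0°.

≈ 13°N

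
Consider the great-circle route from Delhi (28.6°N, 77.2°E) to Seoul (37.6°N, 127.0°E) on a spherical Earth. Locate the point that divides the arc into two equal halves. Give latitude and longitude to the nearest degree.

Convert each endpoint to a unit vector on the sphere (x = cos φ cos λ, y = cos φ sin λ, z = sin φ).
The central angle between the endpoints is δ = arccos(p₁·p₂) ≈ 0.736 rad (42.2°).
Interpolate at f = 1/2 with slerp weights a = sin((1−f)δ)/sin δ ≈ 0.536, b = sin(fδ)/sin δ ≈ 0.536.
p = a·p₁ + b·p₂ ≈ (-0.151, 0.798, 0.583); φ = arcsin(p_z) ≈ 35.70°, λ = atan2(p_y, p_x) ≈ 100.74°.

≈ 36°N, 101°E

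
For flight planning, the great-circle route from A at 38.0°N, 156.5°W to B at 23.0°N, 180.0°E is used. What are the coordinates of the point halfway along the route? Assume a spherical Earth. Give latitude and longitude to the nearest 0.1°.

≈ 31.0°N, 169.2°W

The haversine formula gives a central angle δ ≈ 0.438 rad (25.1°) between the endpoints.
Interpolate at f = 1/2 with slerp weights a = sin((1−f)δ)/sin δ ≈ 0.512, b = sin(fδ)/sin δ ≈ 0.512.
p = a·p₁ + b·p₂ ≈ (-0.842, -0.161, 0.515); φ = arcsin(p_z) ≈ 31.03°, λ = atan2(p_y, p_x) ≈ -169.17°.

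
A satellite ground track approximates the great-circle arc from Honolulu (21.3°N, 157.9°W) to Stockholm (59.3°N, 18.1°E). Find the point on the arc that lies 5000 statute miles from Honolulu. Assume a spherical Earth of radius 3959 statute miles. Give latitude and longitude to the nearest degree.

≈ 86°N, 6°W

The haversine formula gives a central angle δ ≈ 1.734 rad (99.3°) between the endpoints. The total great-circle distance is δ·R ≈ 1.734 × 3959 ≈ 6864 mi, so the target fraction is f = 5000/6864 ≈ 0.728.
Interpolate at f ≈ 0.728 with slerp weights a = sin((1−f)δ)/sin δ ≈ 0.460, b = sin(fδ)/sin δ ≈ 0.966.
p = a·p₁ + b·p₂ ≈ (0.072, -0.008, 0.997); φ = arcsin(p_z) ≈ 85.85°, λ = atan2(p_y, p_x) ≈ -6.29°.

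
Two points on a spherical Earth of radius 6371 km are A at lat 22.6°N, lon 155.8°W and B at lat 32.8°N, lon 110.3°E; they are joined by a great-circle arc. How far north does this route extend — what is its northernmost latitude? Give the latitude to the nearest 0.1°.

The great circle lies in the plane with unit normal n̂ = (p₁ × p₂)/|p₁ × p₂|.
Here n̂_z ≈ -0.784; the vertex latitude is φ_max = arccos|n̂_z| ≈ 38.4°.
Check via Clairaut: cos φ_max = |cos φ₁| · sin C = cos(22.6°)·sin(58.1°) ≈ 0.784, again giving ≈ 38.4°.

≈ 38.4°N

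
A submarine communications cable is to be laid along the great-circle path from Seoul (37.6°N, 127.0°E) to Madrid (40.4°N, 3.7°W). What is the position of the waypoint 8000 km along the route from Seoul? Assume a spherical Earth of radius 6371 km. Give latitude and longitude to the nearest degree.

≈ (54°N, 14°E)

From cos δ = sin φ₁ sin φ₂ + cos φ₁ cos φ₂ cos Δλ, the central angle is δ ≈ 1.569 rad (89.9°). The total great-circle distance is δ·R ≈ 1.569 × 6371 ≈ 9995 km, so the target fraction is f = 8000/9995 ≈ 0.800.
Interpolate at f ≈ 0.800 with slerp weights a = sin((1−f)δ)/sin δ ≈ 0.308, b = sin(fδ)/sin δ ≈ 0.951.
p = a·p₁ + b·p₂ ≈ (0.576, 0.148, 0.804); φ = arcsin(p_z) ≈ 53.53°, λ = atan2(p_y, p_x) ≈ 14.43°.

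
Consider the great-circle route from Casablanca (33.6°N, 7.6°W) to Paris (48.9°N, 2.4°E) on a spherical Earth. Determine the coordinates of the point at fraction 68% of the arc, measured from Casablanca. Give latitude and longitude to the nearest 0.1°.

Convert each endpoint to a unit vector on the sphere (x = cos φ cos λ, y = cos φ sin λ, z = sin φ).
The central angle between the endpoints is δ = arccos(p₁·p₂) ≈ 0.297 rad (17.0°).
Interpolate at f = 0.68 with slerp weights a = sin((1−f)δ)/sin δ ≈ 0.324, b = sin(fδ)/sin δ ≈ 0.685.
p = a·p₁ + b·p₂ ≈ (0.718, -0.017, 0.696); φ = arcsin(p_z) ≈ 44.10°, λ = atan2(p_y, p_x) ≈ -1.34°.

≈ 44.1°N, 1.3°W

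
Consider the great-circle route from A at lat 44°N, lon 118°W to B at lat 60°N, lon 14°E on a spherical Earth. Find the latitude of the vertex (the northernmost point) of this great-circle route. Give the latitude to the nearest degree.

The great circle lies in the plane with unit normal n̂ = (p₁ × p₂)/|p₁ × p₂|.
Here n̂_z ≈ +0.287; the vertex latitude is φ_max = arccos|n̂_z| ≈ 73.3°.

≈ 73°N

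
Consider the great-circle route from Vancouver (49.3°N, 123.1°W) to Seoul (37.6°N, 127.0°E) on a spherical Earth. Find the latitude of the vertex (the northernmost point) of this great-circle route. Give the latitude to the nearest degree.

≈ 60°N

The great circle lies in the plane with unit normal n̂ = (p₁ × p₂)/|p₁ × p₂|.
Here n̂_z ≈ -0.507; the vertex latitude is φ_max = arccos|n̂_z| ≈ 59.5°.
Check via Clairaut: cos φ_max = |cos φ₁| · sin C = cos(49.3°)·sin(51.0°) ≈ 0.507, again giving ≈ 59.5°.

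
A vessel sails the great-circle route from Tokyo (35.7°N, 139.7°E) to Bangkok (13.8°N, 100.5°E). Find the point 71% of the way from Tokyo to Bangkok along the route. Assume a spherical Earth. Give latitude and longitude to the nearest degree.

Convert each endpoint to a unit vector on the sphere (x = cos φ cos λ, y = cos φ sin λ, z = sin φ).
The central angle between the endpoints is δ = arccos(p₁·p₂) ≈ 0.722 rad (41.4°).
Interpolate at f = 0.71 with slerp weights a = sin((1−f)δ)/sin δ ≈ 0.315, b = sin(fδ)/sin δ ≈ 0.742.
p = a·p₁ + b·p₂ ≈ (-0.326, 0.874, 0.361); φ = arcsin(p_z) ≈ 21.13°, λ = atan2(p_y, p_x) ≈ 110.47°.

≈ (21°N, 110°E)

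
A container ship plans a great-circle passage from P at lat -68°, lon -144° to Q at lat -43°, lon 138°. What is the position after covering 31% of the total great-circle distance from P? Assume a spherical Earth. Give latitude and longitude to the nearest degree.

Write both endpoints as unit vectors p₁, p₂ with components (cos φ cos λ, cos φ sin λ, sin φ).
The central angle between the endpoints is δ = arccos(p₁·p₂) ≈ 0.810 rad (46.4°).
Interpolate at f = 0.31 with slerp weights a = sin((1−f)δ)/sin δ ≈ 0.732, b = sin(fδ)/sin δ ≈ 0.343.
p = a·p₁ + b·p₂ ≈ (-0.408, 0.007, -0.913); φ = arcsin(p_z) ≈ -65.90°, λ = atan2(p_y, p_x) ≈ 179.06°.

≈ lat -66°, lon 179°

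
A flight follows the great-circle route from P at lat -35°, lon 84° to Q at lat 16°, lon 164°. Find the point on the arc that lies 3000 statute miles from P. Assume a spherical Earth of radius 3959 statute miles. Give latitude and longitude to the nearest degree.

Convert each endpoint to a unit vector on the sphere (x = cos φ cos λ, y = cos φ sin λ, z = sin φ).
The central angle between the endpoints is δ = arccos(p₁·p₂) ≈ 1.592 rad (91.2°). The total great-circle distance is δ·R ≈ 1.592 × 3959 ≈ 6303 mi, so the target fraction is f = 3000/6303 ≈ 0.476.
Interpolate at f ≈ 0.476 with slerp weights a = sin((1−f)δ)/sin δ ≈ 0.741, b = sin(fδ)/sin δ ≈ 0.687.
p = a·p₁ + b·p₂ ≈ (-0.572, 0.786, -0.236); φ = arcsin(p_z) ≈ -13.62°, λ = atan2(p_y, p_x) ≈ 126.04°.

≈ lat -14°, lon 126°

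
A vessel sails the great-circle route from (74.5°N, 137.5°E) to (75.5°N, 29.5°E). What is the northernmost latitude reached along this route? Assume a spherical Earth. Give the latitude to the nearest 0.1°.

The great circle lies in the plane with unit normal n̂ = (p₁ × p₂)/|p₁ × p₂|.
Here n̂_z ≈ -0.155; the vertex latitude is φ_max = arccos|n̂_z| ≈ 81.1°.
Check via Clairaut: cos φ_max = |cos φ₁| · sin C = cos(74.5°)·sin(35.5°) ≈ 0.155, again giving ≈ 81.1°.

≈ 81.1°N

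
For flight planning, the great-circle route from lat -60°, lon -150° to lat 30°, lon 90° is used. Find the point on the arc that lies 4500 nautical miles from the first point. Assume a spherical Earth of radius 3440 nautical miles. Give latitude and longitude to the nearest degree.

≈ lat -18°, lon 120°

Convert each endpoint to a unit vector on the sphere (x = cos φ cos λ, y = cos φ sin λ, z = sin φ).
The central angle between the endpoints is δ = arccos(p₁·p₂) ≈ 2.278 rad (130.5°). The total great-circle distance is δ·R ≈ 2.278 × 3440 ≈ 7835 nmi, so the target fraction is f = 4500/7835 ≈ 0.574.
Interpolate at f ≈ 0.574 with slerp weights a = sin((1−f)δ)/sin δ ≈ 1.085, b = sin(fδ)/sin δ ≈ 1.270.
p = a·p₁ + b·p₂ ≈ (-0.470, 0.829, -0.304); φ = arcsin(p_z) ≈ -17.71°, λ = atan2(p_y, p_x) ≈ 119.54°.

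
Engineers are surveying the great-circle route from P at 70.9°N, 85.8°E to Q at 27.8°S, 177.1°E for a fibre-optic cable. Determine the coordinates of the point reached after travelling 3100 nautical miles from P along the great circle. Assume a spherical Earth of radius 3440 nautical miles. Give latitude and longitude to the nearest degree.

≈ 33°N, 154°E

Convert each endpoint to a unit vector on the sphere (x = cos φ cos λ, y = cos φ sin λ, z = sin φ).
The central angle between the endpoints is δ = arccos(p₁·p₂) ≈ 2.035 rad (116.6°). The total great-circle distance is δ·R ≈ 2.035 × 3440 ≈ 6999 nmi, so the target fraction is f = 3100/6999 ≈ 0.443.
Interpolate at f ≈ 0.443 with slerp weights a = sin((1−f)δ)/sin δ ≈ 1.013, b = sin(fδ)/sin δ ≈ 0.877.
p = a·p₁ + b·p₂ ≈ (-0.750, 0.370, 0.548); φ = arcsin(p_z) ≈ 33.24°, λ = atan2(p_y, p_x) ≈ 153.76°.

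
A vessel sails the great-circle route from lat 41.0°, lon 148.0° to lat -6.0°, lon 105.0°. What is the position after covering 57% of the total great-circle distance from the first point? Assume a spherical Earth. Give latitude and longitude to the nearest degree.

Convert each endpoint to a unit vector on the sphere (x = cos φ cos λ, y = cos φ sin λ, z = sin φ).
The central angle between the endpoints is δ = arccos(p₁·p₂) ≈ 1.070 rad (61.3°).
Interpolate at f = 0.57 with slerp weights a = sin((1−f)δ)/sin δ ≈ 0.506, b = sin(fδ)/sin δ ≈ 0.653.
p = a·p₁ + b·p₂ ≈ (-0.492, 0.830, 0.264); φ = arcsin(p_z) ≈ 15.30°, λ = atan2(p_y, p_x) ≈ 120.67°.

≈ lat 15°, lon 121°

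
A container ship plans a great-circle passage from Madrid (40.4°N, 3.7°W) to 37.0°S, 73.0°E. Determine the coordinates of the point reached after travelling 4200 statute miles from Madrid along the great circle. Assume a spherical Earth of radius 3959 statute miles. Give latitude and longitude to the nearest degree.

From cos δ = sin φ₁ sin φ₂ + cos φ₁ cos φ₂ cos Δλ, the central angle is δ ≈ 1.824 rad (104.5°). The total great-circle distance is δ·R ≈ 1.824 × 3959 ≈ 7220 mi, so the target fraction is f = 4200/7220 ≈ 0.582.
Interpolate at f ≈ 0.582 with slerp weights a = sin((1−f)δ)/sin δ ≈ 0.714, b = sin(fδ)/sin δ ≈ 0.901.
p = a·p₁ + b·p₂ ≈ (0.753, 0.653, -0.080); φ = arcsin(p_z) ≈ -4.59°, λ = atan2(p_y, p_x) ≈ 40.96°.

≈ 5°S, 41°E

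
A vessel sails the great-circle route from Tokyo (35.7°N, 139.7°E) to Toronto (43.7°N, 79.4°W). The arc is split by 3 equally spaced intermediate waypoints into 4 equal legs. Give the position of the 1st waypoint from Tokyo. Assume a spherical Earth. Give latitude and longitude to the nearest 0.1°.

Convert each endpoint to a unit vector on the sphere (x = cos φ cos λ, y = cos φ sin λ, z = sin φ).
The central angle between the endpoints is δ = arccos(p₁·p₂) ≈ 1.623 rad (93.0°).
Interpolate at f = 1/4 with slerp weights a = sin((1−f)δ)/sin δ ≈ 0.940, b = sin(fδ)/sin δ ≈ 0.395.
p = a·p₁ + b·p₂ ≈ (-0.529, 0.213, 0.821); φ = arcsin(p_z) ≈ 55.22°, λ = atan2(p_y, p_x) ≈ 158.12°.

≈ (55.2°N, 158.1°E)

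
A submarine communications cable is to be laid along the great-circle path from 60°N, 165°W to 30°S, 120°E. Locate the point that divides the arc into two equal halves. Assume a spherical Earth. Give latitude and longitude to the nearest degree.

Write both endpoints as unit vectors p₁, p₂ with components (cos φ cos λ, cos φ sin λ, sin φ).
The central angle between the endpoints is δ = arccos(p₁·p₂) ≈ 1.898 rad (108.7°).
Interpolate at f = 1/2 with slerp weights a = sin((1−f)δ)/sin δ ≈ 0.858, b = sin(fδ)/sin δ ≈ 0.858.
p = a·p₁ + b·p₂ ≈ (-0.786, 0.533, 0.314); φ = arcsin(p_z) ≈ 18.31°, λ = atan2(p_y, p_x) ≈ 145.88°.

≈ 18°N, 146°E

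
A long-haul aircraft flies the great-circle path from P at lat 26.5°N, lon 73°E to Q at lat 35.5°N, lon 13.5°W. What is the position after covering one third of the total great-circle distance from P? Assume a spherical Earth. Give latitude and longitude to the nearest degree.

The haversine formula gives a central angle δ ≈ 1.262 rad (72.3°) between the endpoints.
Interpolate at f = 1/3 with slerp weights a = sin((1−f)δ)/sin δ ≈ 0.783, b = sin(fδ)/sin δ ≈ 0.429.
p = a·p₁ + b·p₂ ≈ (0.544, 0.588, 0.598); φ = arcsin(p_z) ≈ 36.74°, λ = atan2(p_y, p_x) ≈ 47.23°.

≈ lat 37°N, lon 47°E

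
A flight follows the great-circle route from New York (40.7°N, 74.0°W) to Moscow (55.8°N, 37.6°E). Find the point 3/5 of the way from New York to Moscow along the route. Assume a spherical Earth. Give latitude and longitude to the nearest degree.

From cos δ = sin φ₁ sin φ₂ + cos φ₁ cos φ₂ cos Δλ, the central angle is δ ≈ 1.178 rad (67.5°).
Interpolate at f = 3/5 with slerp weights a = sin((1−f)δ)/sin δ ≈ 0.491, b = sin(fδ)/sin δ ≈ 0.703.
p = a·p₁ + b·p₂ ≈ (0.416, -0.117, 0.902); φ = arcsin(p_z) ≈ 64.41°, λ = atan2(p_y, p_x) ≈ -15.72°.

≈ (64°N, 16°W)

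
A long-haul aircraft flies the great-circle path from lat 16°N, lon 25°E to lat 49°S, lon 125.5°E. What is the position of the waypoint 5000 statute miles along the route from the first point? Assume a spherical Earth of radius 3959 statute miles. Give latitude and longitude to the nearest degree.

From cos δ = sin φ₁ sin φ₂ + cos φ₁ cos φ₂ cos Δλ, the central angle is δ ≈ 1.900 rad (108.8°). The total great-circle distance is δ·R ≈ 1.900 × 3959 ≈ 7521 mi, so the target fraction is f = 5000/7521 ≈ 0.665.
Interpolate at f ≈ 0.665 with slerp weights a = sin((1−f)δ)/sin δ ≈ 0.628, b = sin(fδ)/sin δ ≈ 1.007.
p = a·p₁ + b·p₂ ≈ (0.164, 0.793, -0.587); φ = arcsin(p_z) ≈ -35.93°, λ = atan2(p_y, p_x) ≈ 78.34°.

≈ lat 36°S, lon 78°E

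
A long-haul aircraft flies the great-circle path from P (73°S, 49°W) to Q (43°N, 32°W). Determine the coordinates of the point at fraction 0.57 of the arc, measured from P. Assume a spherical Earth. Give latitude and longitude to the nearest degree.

Write both endpoints as unit vectors p₁, p₂ with components (cos φ cos λ, cos φ sin λ, sin φ).
The central angle between the endpoints is δ = arccos(p₁·p₂) ≈ 2.035 rad (116.6°).
Interpolate at f = 0.57 with slerp weights a = sin((1−f)δ)/sin δ ≈ 0.858, b = sin(fδ)/sin δ ≈ 1.025.
p = a·p₁ + b·p₂ ≈ (0.801, -0.587, -0.122); φ = arcsin(p_z) ≈ -6.99°, λ = atan2(p_y, p_x) ≈ -36.24°.

≈ (7°S, 36°W)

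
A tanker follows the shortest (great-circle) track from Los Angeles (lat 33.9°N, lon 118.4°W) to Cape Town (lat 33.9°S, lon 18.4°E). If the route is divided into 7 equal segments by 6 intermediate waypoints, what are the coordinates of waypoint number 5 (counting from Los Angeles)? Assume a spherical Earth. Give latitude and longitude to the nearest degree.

≈ lat 18°S, lon 24°W

Convert each endpoint to a unit vector on the sphere (x = cos φ cos λ, y = cos φ sin λ, z = sin φ).
The central angle between the endpoints is δ = arccos(p₁·p₂) ≈ 2.521 rad (144.4°).
Interpolate at f = 5/7 with slerp weights a = sin((1−f)δ)/sin δ ≈ 1.133, b = sin(fδ)/sin δ ≈ 1.673.
p = a·p₁ + b·p₂ ≈ (0.871, -0.389, -0.301); φ = arcsin(p_z) ≈ -17.53°, λ = atan2(p_y, p_x) ≈ -24.08°.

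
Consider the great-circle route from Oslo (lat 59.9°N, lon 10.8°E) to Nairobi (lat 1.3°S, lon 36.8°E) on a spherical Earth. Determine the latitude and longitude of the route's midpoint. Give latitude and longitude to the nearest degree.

The haversine formula gives a central angle δ ≈ 1.125 rad (64.5°) between the endpoints.
Interpolate at f = 1/2 with slerp weights a = sin((1−f)δ)/sin δ ≈ 0.591, b = sin(fδ)/sin δ ≈ 0.591.
p = a·p₁ + b·p₂ ≈ (0.764, 0.410, 0.498); φ = arcsin(p_z) ≈ 29.87°, λ = atan2(p_y, p_x) ≈ 28.18°.

≈ lat 30°N, lon 28°E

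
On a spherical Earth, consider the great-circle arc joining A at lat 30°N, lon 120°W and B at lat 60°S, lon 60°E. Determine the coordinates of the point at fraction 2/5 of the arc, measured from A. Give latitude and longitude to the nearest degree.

≈ lat 30°S, lon 120°W

Write both endpoints as unit vectors p₁, p₂ with components (cos φ cos λ, cos φ sin λ, sin φ).
The central angle between the endpoints is δ = arccos(p₁·p₂) ≈ 2.618 rad (150.0°).
Interpolate at f = 2/5 with slerp weights a = sin((1−f)δ)/sin δ ≈ 2.000, b = sin(fδ)/sin δ ≈ 1.732.
p = a·p₁ + b·p₂ ≈ (-0.433, -0.750, -0.500); φ = arcsin(p_z) ≈ -30.00°, λ = atan2(p_y, p_x) ≈ -120.00°.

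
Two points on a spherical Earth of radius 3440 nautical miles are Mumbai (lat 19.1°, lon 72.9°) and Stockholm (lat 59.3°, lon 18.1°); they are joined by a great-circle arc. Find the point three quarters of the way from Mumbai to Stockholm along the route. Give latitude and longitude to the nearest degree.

≈ lat 52°, lon 40°

Write both endpoints as unit vectors p₁, p₂ with components (cos φ cos λ, cos φ sin λ, sin φ).
The central angle between the endpoints is δ = arccos(p₁·p₂) ≈ 0.977 rad (56.0°).
Interpolate at f = 3/4 with slerp weights a = sin((1−f)δ)/sin δ ≈ 0.292, b = sin(fδ)/sin δ ≈ 0.807.
p = a·p₁ + b·p₂ ≈ (0.473, 0.392, 0.789); φ = arcsin(p_z) ≈ 52.13°, λ = atan2(p_y, p_x) ≈ 39.63°.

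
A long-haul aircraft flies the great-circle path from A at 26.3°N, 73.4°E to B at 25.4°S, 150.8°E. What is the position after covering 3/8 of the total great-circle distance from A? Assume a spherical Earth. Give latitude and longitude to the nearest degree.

≈ 7°N, 103°E

Convert each endpoint to a unit vector on the sphere (x = cos φ cos λ, y = cos φ sin λ, z = sin φ).
The central angle between the endpoints is δ = arccos(p₁·p₂) ≈ 1.584 rad (90.8°).
Interpolate at f = 3/8 with slerp weights a = sin((1−f)δ)/sin δ ≈ 0.836, b = sin(fδ)/sin δ ≈ 0.560.
p = a·p₁ + b·p₂ ≈ (-0.227, 0.965, 0.130); φ = arcsin(p_z) ≈ 7.49°, λ = atan2(p_y, p_x) ≈ 103.25°.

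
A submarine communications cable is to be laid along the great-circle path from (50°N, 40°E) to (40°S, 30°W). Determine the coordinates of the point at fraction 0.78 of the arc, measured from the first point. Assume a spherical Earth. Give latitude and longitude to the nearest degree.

≈ (20°S, 14°W)

Convert each endpoint to a unit vector on the sphere (x = cos φ cos λ, y = cos φ sin λ, z = sin φ).
The central angle between the endpoints is δ = arccos(p₁·p₂) ≈ 1.901 rad (108.9°).
Interpolate at f = 0.78 with slerp weights a = sin((1−f)δ)/sin δ ≈ 0.429, b = sin(fδ)/sin δ ≈ 1.053.
p = a·p₁ + b·p₂ ≈ (0.910, -0.226, -0.348); φ = arcsin(p_z) ≈ -20.36°, λ = atan2(p_y, p_x) ≈ -13.95°.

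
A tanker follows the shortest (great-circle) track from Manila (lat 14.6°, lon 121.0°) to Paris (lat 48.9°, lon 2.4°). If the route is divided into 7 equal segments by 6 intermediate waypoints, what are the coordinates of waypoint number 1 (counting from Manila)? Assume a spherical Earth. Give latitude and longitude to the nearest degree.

Convert each endpoint to a unit vector on the sphere (x = cos φ cos λ, y = cos φ sin λ, z = sin φ).
The central angle between the endpoints is δ = arccos(p₁·p₂) ≈ 1.686 rad (96.6°).
Interpolate at f = 1/7 with slerp weights a = sin((1−f)δ)/sin δ ≈ 0.999, b = sin(fδ)/sin δ ≈ 0.240.
p = a·p₁ + b·p₂ ≈ (-0.340, 0.835, 0.433); φ = arcsin(p_z) ≈ 25.63°, λ = atan2(p_y, p_x) ≈ 112.16°.

≈ lat 26°, lon 112°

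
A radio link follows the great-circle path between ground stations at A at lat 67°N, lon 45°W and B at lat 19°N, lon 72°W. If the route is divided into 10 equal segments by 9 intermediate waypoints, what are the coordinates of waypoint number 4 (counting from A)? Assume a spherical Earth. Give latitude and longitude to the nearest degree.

≈ lat 49°N, lon 62°W

From cos δ = sin φ₁ sin φ₂ + cos φ₁ cos φ₂ cos Δλ, the central angle is δ ≈ 0.891 rad (51.0°).
Interpolate at f = 4/10 with slerp weights a = sin((1−f)δ)/sin δ ≈ 0.655, b = sin(fδ)/sin δ ≈ 0.449.
p = a·p₁ + b·p₂ ≈ (0.312, -0.584, 0.749); φ = arcsin(p_z) ≈ 48.51°, λ = atan2(p_y, p_x) ≈ -61.90°.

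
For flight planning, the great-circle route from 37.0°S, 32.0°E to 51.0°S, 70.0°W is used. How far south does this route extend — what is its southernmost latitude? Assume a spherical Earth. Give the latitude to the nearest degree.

≈ 58°S

The great circle lies in the plane with unit normal n̂ = (p₁ × p₂)/|p₁ × p₂|.
Here n̂_z ≈ -0.528; the vertex latitude is φ_max = arccos|n̂_z| ≈ 58.2°.
Check via Clairaut: cos φ_max = |cos φ₁| · sin C = cos(37.0°)·sin(138.6°) ≈ 0.528, again giving ≈ 58.2°.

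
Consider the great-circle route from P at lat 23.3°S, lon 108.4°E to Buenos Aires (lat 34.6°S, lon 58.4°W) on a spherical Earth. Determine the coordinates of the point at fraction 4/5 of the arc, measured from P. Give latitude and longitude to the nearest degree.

The haversine formula gives a central angle δ ≈ 2.108 rad (120.8°) between the endpoints.
Interpolate at f = 4/5 with slerp weights a = sin((1−f)δ)/sin δ ≈ 0.476, b = sin(fδ)/sin δ ≈ 1.156.
p = a·p₁ + b·p₂ ≈ (0.361, -0.395, -0.845); φ = arcsin(p_z) ≈ -57.64°, λ = atan2(p_y, p_x) ≈ -47.65°.

≈ lat 58°S, lon 48°W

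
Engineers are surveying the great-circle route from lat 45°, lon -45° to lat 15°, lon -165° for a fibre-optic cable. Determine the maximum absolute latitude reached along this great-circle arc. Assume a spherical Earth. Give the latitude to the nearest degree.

The great circle lies in the plane with unit normal n̂ = (p₁ × p₂)/|p₁ × p₂|.
Here n̂_z ≈ -0.599; the vertex latitude is φ_max = arccos|n̂_z| ≈ 53.2°.
Check via Clairaut: cos φ_max = |cos φ₁| · sin C = cos(45.0°)·sin(57.9°) ≈ 0.599, again giving ≈ 53.2°.

≈ 53°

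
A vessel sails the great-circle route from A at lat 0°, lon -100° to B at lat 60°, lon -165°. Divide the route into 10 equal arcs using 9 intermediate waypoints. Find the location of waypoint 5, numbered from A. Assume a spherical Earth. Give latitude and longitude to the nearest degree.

≈ lat 34°, lon -121°

Write both endpoints as unit vectors p₁, p₂ with components (cos φ cos λ, cos φ sin λ, sin φ).
The central angle between the endpoints is δ = arccos(p₁·p₂) ≈ 1.358 rad (77.8°).
Interpolate at f = 5/10 with slerp weights a = sin((1−f)δ)/sin δ ≈ 0.642, b = sin(fδ)/sin δ ≈ 0.642.
p = a·p₁ + b·p₂ ≈ (-0.422, -0.716, 0.556); φ = arcsin(p_z) ≈ 33.81°, λ = atan2(p_y, p_x) ≈ -120.51°.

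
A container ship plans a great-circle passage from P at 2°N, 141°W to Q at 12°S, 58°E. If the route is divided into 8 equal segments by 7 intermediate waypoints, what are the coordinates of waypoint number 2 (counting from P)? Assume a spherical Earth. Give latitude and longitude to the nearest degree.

≈ 16°S, 177°W

Write both endpoints as unit vectors p₁, p₂ with components (cos φ cos λ, cos φ sin λ, sin φ).
The central angle between the endpoints is δ = arccos(p₁·p₂) ≈ 2.769 rad (158.7°).
Interpolate at f = 2/8 with slerp weights a = sin((1−f)δ)/sin δ ≈ 2.405, b = sin(fδ)/sin δ ≈ 1.756.
p = a·p₁ + b·p₂ ≈ (-0.958, -0.056, -0.281); φ = arcsin(p_z) ≈ -16.32°, λ = atan2(p_y, p_x) ≈ -176.63°.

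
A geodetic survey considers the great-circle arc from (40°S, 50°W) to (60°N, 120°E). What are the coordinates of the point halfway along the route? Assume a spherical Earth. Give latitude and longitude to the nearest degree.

≈ (38°N, 32°W)

Convert each endpoint to a unit vector on the sphere (x = cos φ cos λ, y = cos φ sin λ, z = sin φ).
The central angle between the endpoints is δ = arccos(p₁·p₂) ≈ 2.776 rad (159.0°).
Interpolate at f = 1/2 with slerp weights a = sin((1−f)δ)/sin δ ≈ 2.750, b = sin(fδ)/sin δ ≈ 2.750.
p = a·p₁ + b·p₂ ≈ (0.667, -0.423, 0.614); φ = arcsin(p_z) ≈ 37.87°, λ = atan2(p_y, p_x) ≈ -32.40°.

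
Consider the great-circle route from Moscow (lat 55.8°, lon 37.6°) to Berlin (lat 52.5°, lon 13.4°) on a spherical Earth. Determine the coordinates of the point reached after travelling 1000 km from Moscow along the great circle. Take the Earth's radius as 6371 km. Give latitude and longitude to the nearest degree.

≈ lat 54°, lon 22°

Convert each endpoint to a unit vector on the sphere (x = cos φ cos λ, y = cos φ sin λ, z = sin φ).
The central angle between the endpoints is δ = arccos(p₁·p₂) ≈ 0.253 rad (14.5°). The total great-circle distance is δ·R ≈ 0.253 × 6371 ≈ 1609 km, so the target fraction is f = 1000/1609 ≈ 0.621.
Interpolate at f ≈ 0.621 with slerp weights a = sin((1−f)δ)/sin δ ≈ 0.382, b = sin(fδ)/sin δ ≈ 0.626.
p = a·p₁ + b·p₂ ≈ (0.541, 0.219, 0.812); φ = arcsin(p_z) ≈ 54.31°, λ = atan2(p_y, p_x) ≈ 22.08°.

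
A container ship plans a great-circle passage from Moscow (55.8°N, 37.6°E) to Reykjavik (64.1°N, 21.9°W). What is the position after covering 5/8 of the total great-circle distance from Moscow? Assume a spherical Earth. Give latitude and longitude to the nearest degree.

≈ 64°N, 4°E

Write both endpoints as unit vectors p₁, p₂ with components (cos φ cos λ, cos φ sin λ, sin φ).
The central angle between the endpoints is δ = arccos(p₁·p₂) ≈ 0.518 rad (29.7°).
Interpolate at f = 5/8 with slerp weights a = sin((1−f)δ)/sin δ ≈ 0.390, b = sin(fδ)/sin δ ≈ 0.643.
p = a·p₁ + b·p₂ ≈ (0.434, 0.029, 0.900); φ = arcsin(p_z) ≈ 64.22°, λ = atan2(p_y, p_x) ≈ 3.83°.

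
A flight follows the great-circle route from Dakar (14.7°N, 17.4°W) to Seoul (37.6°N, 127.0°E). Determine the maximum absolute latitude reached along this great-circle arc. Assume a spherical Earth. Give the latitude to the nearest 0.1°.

≈ 59.7°N

The great circle lies in the plane with unit normal n̂ = (p₁ × p₂)/|p₁ × p₂|.
Here n̂_z ≈ +0.505; the vertex latitude is φ_max = arccos|n̂_z| ≈ 59.7°.
Check via Clairaut: cos φ_max = |cos φ₁| · sin C = cos(14.7°)·sin(31.5°) ≈ 0.505, again giving ≈ 59.7°.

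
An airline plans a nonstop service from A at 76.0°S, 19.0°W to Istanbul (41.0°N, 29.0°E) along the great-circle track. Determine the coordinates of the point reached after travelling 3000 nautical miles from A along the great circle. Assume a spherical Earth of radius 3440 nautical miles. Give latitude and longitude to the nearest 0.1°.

≈ 28.9°S, 15.9°E

The haversine formula gives a central angle δ ≈ 2.111 rad (121.0°) between the endpoints. The total great-circle distance is δ·R ≈ 2.111 × 3440 ≈ 7262 nmi, so the target fraction is f = 3000/7262 ≈ 0.413.
Interpolate at f ≈ 0.413 with slerp weights a = sin((1−f)δ)/sin δ ≈ 1.103, b = sin(fδ)/sin δ ≈ 0.893.
p = a·p₁ + b·p₂ ≈ (0.842, 0.240, -0.484); φ = arcsin(p_z) ≈ -28.95°, λ = atan2(p_y, p_x) ≈ 15.91°.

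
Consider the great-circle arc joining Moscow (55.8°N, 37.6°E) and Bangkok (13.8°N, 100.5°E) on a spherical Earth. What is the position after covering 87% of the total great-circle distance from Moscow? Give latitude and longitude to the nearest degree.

Write both endpoints as unit vectors p₁, p₂ with components (cos φ cos λ, cos φ sin λ, sin φ).
The central angle between the endpoints is δ = arccos(p₁·p₂) ≈ 1.109 rad (63.5°).
Interpolate at f = 0.87 with slerp weights a = sin((1−f)δ)/sin δ ≈ 0.160, b = sin(fδ)/sin δ ≈ 0.918.
p = a·p₁ + b·p₂ ≈ (-0.091, 0.932, 0.352); φ = arcsin(p_z) ≈ 20.59°, λ = atan2(p_y, p_x) ≈ 95.58°.

≈ 21°N, 96°E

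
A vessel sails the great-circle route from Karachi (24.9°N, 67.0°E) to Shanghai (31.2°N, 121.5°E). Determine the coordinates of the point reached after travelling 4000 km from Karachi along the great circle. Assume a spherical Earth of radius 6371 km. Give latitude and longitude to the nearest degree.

≈ 32°N, 107°E

Write both endpoints as unit vectors p₁, p₂ with components (cos φ cos λ, cos φ sin λ, sin φ).
The central angle between the endpoints is δ = arccos(p₁·p₂) ≈ 0.838 rad (48.0°). The total great-circle distance is δ·R ≈ 0.838 × 6371 ≈ 5341 km, so the target fraction is f = 4000/5341 ≈ 0.749.
Interpolate at f ≈ 0.749 with slerp weights a = sin((1−f)δ)/sin δ ≈ 0.281, b = sin(fδ)/sin δ ≈ 0.790.
p = a·p₁ + b·p₂ ≈ (-0.253, 0.811, 0.528); φ = arcsin(p_z) ≈ 31.84°, λ = atan2(p_y, p_x) ≈ 107.36°.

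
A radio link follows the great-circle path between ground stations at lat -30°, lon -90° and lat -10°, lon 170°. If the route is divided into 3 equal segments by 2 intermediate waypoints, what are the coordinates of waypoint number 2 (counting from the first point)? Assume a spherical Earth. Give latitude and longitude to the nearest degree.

≈ lat -24°, lon -161°

The haversine formula gives a central angle δ ≈ 1.632 rad (93.5°) between the endpoints.
Interpolate at f = 2/3 with slerp weights a = sin((1−f)δ)/sin δ ≈ 0.519, b = sin(fδ)/sin δ ≈ 0.887.
p = a·p₁ + b·p₂ ≈ (-0.861, -0.297, -0.413); φ = arcsin(p_z) ≈ -24.42°, λ = atan2(p_y, p_x) ≈ -160.94°.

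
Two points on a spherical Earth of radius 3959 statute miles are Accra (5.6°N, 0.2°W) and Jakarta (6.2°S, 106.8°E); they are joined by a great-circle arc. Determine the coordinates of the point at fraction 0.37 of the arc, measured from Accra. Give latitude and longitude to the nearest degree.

≈ 1°N, 39°E

The haversine formula gives a central angle δ ≈ 1.875 rad (107.4°) between the endpoints.
Interpolate at f = 0.37 with slerp weights a = sin((1−f)δ)/sin δ ≈ 0.970, b = sin(fδ)/sin δ ≈ 0.670.
p = a·p₁ + b·p₂ ≈ (0.773, 0.635, 0.022); φ = arcsin(p_z) ≈ 1.27°, λ = atan2(p_y, p_x) ≈ 39.40°.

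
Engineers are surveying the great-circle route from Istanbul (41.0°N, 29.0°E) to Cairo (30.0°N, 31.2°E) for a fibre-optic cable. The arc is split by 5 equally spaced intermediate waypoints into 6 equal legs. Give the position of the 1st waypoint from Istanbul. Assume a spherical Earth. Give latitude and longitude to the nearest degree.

≈ 39°N, 29°E

The haversine formula gives a central angle δ ≈ 0.194 rad (11.1°) between the endpoints.
Interpolate at f = 1/6 with slerp weights a = sin((1−f)δ)/sin δ ≈ 0.835, b = sin(fδ)/sin δ ≈ 0.168.
p = a·p₁ + b·p₂ ≈ (0.675, 0.381, 0.632); φ = arcsin(p_z) ≈ 39.17°, λ = atan2(p_y, p_x) ≈ 29.41°.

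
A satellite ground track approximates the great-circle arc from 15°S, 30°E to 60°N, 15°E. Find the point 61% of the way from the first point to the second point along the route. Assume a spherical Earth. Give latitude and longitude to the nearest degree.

≈ 31°N, 24°E

From cos δ = sin φ₁ sin φ₂ + cos φ₁ cos φ₂ cos Δλ, the central angle is δ ≈ 1.326 rad (76.0°).
Interpolate at f = 0.61 with slerp weights a = sin((1−f)δ)/sin δ ≈ 0.510, b = sin(fδ)/sin δ ≈ 0.746.
p = a·p₁ + b·p₂ ≈ (0.786, 0.343, 0.514); φ = arcsin(p_z) ≈ 30.93°, λ = atan2(p_y, p_x) ≈ 23.54°.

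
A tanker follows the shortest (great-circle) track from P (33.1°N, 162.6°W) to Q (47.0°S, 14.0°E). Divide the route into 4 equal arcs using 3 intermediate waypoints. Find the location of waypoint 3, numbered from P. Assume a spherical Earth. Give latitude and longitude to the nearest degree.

≈ (82°S, 61°W)

Convert each endpoint to a unit vector on the sphere (x = cos φ cos λ, y = cos φ sin λ, z = sin φ).
The central angle between the endpoints is δ = arccos(p₁·p₂) ≈ 2.895 rad (165.9°).
Interpolate at f = 3/4 with slerp weights a = sin((1−f)δ)/sin δ ≈ 2.711, b = sin(fδ)/sin δ ≈ 3.378.
p = a·p₁ + b·p₂ ≈ (0.068, -0.122, -0.990); φ = arcsin(p_z) ≈ -81.97°, λ = atan2(p_y, p_x) ≈ -60.68°.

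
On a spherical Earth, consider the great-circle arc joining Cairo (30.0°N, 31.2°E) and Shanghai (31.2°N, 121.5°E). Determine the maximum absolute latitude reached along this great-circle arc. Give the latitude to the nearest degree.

≈ 40°N

The great circle lies in the plane with unit normal n̂ = (p₁ × p₂)/|p₁ × p₂|.
Here n̂_z ≈ +0.766; the vertex latitude is φ_max = arccos|n̂_z| ≈ 40.0°.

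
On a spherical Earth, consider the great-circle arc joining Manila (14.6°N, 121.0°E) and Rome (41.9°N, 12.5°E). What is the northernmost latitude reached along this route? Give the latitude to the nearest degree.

The great circle lies in the plane with unit normal n̂ = (p₁ × p₂)/|p₁ × p₂|.
Here n̂_z ≈ -0.684; the vertex latitude is φ_max = arccos|n̂_z| ≈ 46.8°.
Check via Clairaut: cos φ_max = |cos φ₁| · sin C = cos(14.6°)·sin(45.0°) ≈ 0.684, again giving ≈ 46.8°.

≈ 47°N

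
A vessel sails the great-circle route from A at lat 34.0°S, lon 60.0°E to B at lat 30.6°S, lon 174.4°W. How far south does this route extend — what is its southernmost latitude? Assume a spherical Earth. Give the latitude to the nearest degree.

≈ 54°S

The great circle lies in the plane with unit normal n̂ = (p₁ × p₂)/|p₁ × p₂|.
Here n̂_z ≈ +0.585; the vertex latitude is φ_max = arccos|n̂_z| ≈ 54.2°.
Check via Clairaut: cos φ_max = |cos φ₁| · sin C = cos(34.0°)·sin(135.1°) ≈ 0.585, again giving ≈ 54.2°.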